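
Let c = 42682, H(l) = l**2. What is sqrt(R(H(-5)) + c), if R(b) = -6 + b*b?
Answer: sqrt(43301) ≈ 208.09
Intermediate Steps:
R(b) = -6 + b**2
sqrt(R(H(-5)) + c) = sqrt((-6 + ((-5)**2)**2) + 42682) = sqrt((-6 + 25**2) + 42682) = sqrt((-6 + 625) + 42682) = sqrt(619 + 42682) = sqrt(43301)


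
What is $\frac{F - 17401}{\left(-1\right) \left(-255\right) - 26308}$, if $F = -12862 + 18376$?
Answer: $\frac{11887}{26053} \approx 0.45626$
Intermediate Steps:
$F = 5514$
$\frac{F - 17401}{\left(-1\right) \left(-255\right) - 26308} = \frac{5514 - 17401}{\left(-1\right) \left(-255\right) - 26308} = - \frac{11887}{255 - 26308} = - \frac{11887}{-26053} = \left(-11887\right) \left(- \frac{1}{26053}\right) = \frac{11887}{26053}$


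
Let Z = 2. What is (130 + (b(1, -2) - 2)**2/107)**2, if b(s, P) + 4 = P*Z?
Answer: 196280100/11449 ≈ 17144.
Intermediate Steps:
b(s, P) = -4 + 2*P (b(s, P) = -4 + P*2 = -4 + 2*P)
(130 + (b(1, -2) - 2)**2/107)**2 = (130 + ((-4 + 2*(-2)) - 2)**2/107)**2 = (130 + ((-4 - 4) - 2)**2*(1/107))**2 = (130 + (-8 - 2)**2*(1/107))**2 = (130 + (-10)**2*(1/107))**2 = (130 + 100*(1/107))**2 = (130 + 100/107)**2 = (14010/107)**2 = 196280100/11449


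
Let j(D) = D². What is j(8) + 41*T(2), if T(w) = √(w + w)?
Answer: 146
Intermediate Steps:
T(w) = √2*√w (T(w) = √(2*w) = √2*√w)
j(8) + 41*T(2) = 8² + 41*(√2*√2) = 64 + 41*2 = 64 + 82 = 146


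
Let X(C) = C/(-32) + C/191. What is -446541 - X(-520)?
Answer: -341167659/764 ≈ -4.4655e+5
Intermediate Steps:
X(C) = -159*C/6112 (X(C) = C*(-1/32) + C*(1/191) = -C/32 + C/191 = -159*C/6112)
-446541 - X(-520) = -446541 - (-159)*(-520)/6112 = -446541 - 1*10335/764 = -446541 - 10335/764 = -341167659/764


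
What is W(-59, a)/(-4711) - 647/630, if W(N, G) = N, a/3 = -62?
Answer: -430121/423990 ≈ -1.0145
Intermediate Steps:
a = -186 (a = 3*(-62) = -186)
W(-59, a)/(-4711) - 647/630 = -59/(-4711) - 647/630 = -59*(-1/4711) - 647*1/630 = 59/4711 - 647/630 = -430121/423990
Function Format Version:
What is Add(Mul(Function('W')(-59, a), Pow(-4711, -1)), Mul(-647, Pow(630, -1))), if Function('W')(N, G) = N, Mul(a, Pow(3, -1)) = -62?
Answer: Rational(-430121, 423990) ≈ -1.0145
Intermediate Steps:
a = -186 (a = Mul(3, -62) = -186)
Add(Mul(Function('W')(-59, a), Pow(-4711, -1)), Mul(-647, Pow(630, -1))) = Add(Mul(-59, Pow(-4711, -1)), Mul(-647, Pow(630, -1))) = Add(Mul(-59, Rational(-1, 4711)), Mul(-647, Rational(1, 630))) = Add(Rational(59, 4711), Rational(-647, 630)) = Rational(-430121, 423990)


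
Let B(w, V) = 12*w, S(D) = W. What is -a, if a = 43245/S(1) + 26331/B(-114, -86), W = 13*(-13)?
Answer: 21203033/77064 ≈ 275.14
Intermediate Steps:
W = -169
S(D) = -169
a = -21203033/77064 (a = 43245/(-169) + 26331/((12*(-114))) = 43245*(-1/169) + 26331/(-1368) = -43245/169 + 26331*(-1/1368) = -43245/169 - 8777/456 = -21203033/77064 ≈ -275.14)
-a = -1*(-21203033/77064) = 21203033/77064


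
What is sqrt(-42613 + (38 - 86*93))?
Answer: I*sqrt(50573) ≈ 224.88*I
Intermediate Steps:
sqrt(-42613 + (38 - 86*93)) = sqrt(-42613 + (38 - 7998)) = sqrt(-42613 - 7960) = sqrt(-50573) = I*sqrt(50573)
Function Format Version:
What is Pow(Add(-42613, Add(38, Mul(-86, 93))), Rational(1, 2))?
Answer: Mul(I, Pow(50573, Rational(1, 2))) ≈ Mul(224.88, I)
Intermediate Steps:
Pow(Add(-42613, Add(38, Mul(-86, 93))), Rational(1, 2)) = Pow(Add(-42613, Add(38, -7998)), Rational(1, 2)) = Pow(Add(-42613, -7960), Rational(1, 2)) = Pow(-50573, Rational(1, 2)) = Mul(I, Pow(50573, Rational(1, 2)))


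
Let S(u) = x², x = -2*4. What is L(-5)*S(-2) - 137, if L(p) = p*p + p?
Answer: 1143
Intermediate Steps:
L(p) = p + p² (L(p) = p² + p = p + p²)
x = -8
S(u) = 64 (S(u) = (-8)² = 64)
L(-5)*S(-2) - 137 = -5*(1 - 5)*64 - 137 = -5*(-4)*64 - 137 = 20*64 - 137 = 1280 - 137 = 1143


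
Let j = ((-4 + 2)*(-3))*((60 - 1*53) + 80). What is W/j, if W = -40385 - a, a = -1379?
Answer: -2167/29 ≈ -74.724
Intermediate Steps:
W = -39006 (W = -40385 - 1*(-1379) = -40385 + 1379 = -39006)
j = 522 (j = (-2*(-3))*((60 - 53) + 80) = 6*(7 + 80) = 6*87 = 522)
W/j = -39006/522 = -39006*1/522 = -2167/29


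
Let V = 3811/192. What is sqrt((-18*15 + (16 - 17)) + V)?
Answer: I*sqrt(144663)/24 ≈ 15.848*I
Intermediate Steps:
V = 3811/192 (V = 3811*(1/192) = 3811/192 ≈ 19.849)
sqrt((-18*15 + (16 - 17)) + V) = sqrt((-18*15 + (16 - 17)) + 3811/192) = sqrt((-270 - 1) + 3811/192) = sqrt(-271 + 3811/192) = sqrt(-48221/192) = I*sqrt(144663)/24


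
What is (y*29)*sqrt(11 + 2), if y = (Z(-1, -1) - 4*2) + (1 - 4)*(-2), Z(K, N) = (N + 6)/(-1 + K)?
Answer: -261*sqrt(13)/2 ≈ -470.52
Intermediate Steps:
Z(K, N) = (6 + N)/(-1 + K)
y = -9/2 (y = ((6 - 1)/(-1 - 1) - 4*2) + (1 - 4)*(-2) = (5/(-2) - 8) - 3*(-2) = (-1/2*5 - 8) + 6 = (-5/2 - 8) + 6 = -21/2 + 6 = -9/2 ≈ -4.5000)
(y*29)*sqrt(11 + 2) = (-9/2*29)*sqrt(11 + 2) = -261*sqrt(13)/2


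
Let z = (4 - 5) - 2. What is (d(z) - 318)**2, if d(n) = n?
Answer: 103041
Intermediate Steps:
z = -3 (z = -1 - 2 = -3)
(d(z) - 318)**2 = (-3 - 318)**2 = (-321)**2 = 103041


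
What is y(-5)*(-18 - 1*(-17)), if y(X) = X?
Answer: 5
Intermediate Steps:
y(-5)*(-18 - 1*(-17)) = -5*(-18 - 1*(-17)) = -5*(-18 + 17) = -5*(-1) = 5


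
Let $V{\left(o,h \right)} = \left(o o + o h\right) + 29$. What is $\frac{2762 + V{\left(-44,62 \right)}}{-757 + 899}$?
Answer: $\frac{1999}{142} \approx 14.077$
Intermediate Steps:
$V{\left(o,h \right)} = 29 + o^{2} + h o$ ($V{\left(o,h \right)} = \left(o^{2} + h o\right) + 29 = 29 + o^{2} + h o$)
$\frac{2762 + V{\left(-44,62 \right)}}{-757 + 899} = \frac{2762 + \left(29 + \left(-44\right)^{2} + 62 \left(-44\right)\right)}{-757 + 899} = \frac{2762 + \left(29 + 1936 - 2728\right)}{142} = \left(2762 - 763\right) \frac{1}{142} = 1999 \cdot \frac{1}{142} = \frac{1999}{142}$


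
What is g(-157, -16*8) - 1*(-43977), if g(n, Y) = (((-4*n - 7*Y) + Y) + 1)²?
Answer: 1995586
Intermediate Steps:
g(n, Y) = (1 - 6*Y - 4*n)² (g(n, Y) = (((-7*Y - 4*n) + Y) + 1)² = ((-6*Y - 4*n) + 1)² = (1 - 6*Y - 4*n)²)
g(-157, -16*8) - 1*(-43977) = (-1 + 4*(-157) + 6*(-16*8))² - 1*(-43977) = (-1 - 628 + 6*(-128))² + 43977 = (-1 - 628 - 768)² + 43977 = (-1397)² + 43977 = 1951609 + 43977 = 1995586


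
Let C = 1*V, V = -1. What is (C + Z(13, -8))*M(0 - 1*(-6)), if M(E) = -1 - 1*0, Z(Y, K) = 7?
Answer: -6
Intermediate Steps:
C = -1 (C = 1*(-1) = -1)
M(E) = -1 (M(E) = -1 + 0 = -1)
(C + Z(13, -8))*M(0 - 1*(-6)) = (-1 + 7)*(-1) = 6*(-1) = -6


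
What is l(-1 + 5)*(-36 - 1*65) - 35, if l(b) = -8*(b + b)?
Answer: 6429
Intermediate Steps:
l(b) = -16*b
l(-1 + 5)*(-36 - 1*65) - 35 = (-16*(-1 + 5))*(-36 - 1*65) - 35 = (-16*4)*(-36 - 65) - 35 = -64*(-101) - 35 = 6464 - 35 = 6429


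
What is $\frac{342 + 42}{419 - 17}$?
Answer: $\frac{64}{67} \approx 0.95522$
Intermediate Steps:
$\frac{342 + 42}{419 - 17} = \frac{384}{402} = 384 \cdot \frac{1}{402} = \frac{64}{67}$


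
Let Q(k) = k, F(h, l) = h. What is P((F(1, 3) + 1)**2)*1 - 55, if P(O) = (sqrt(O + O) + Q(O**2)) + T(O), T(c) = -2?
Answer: -41 + 2*sqrt(2) ≈ -38.172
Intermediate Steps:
P(O) = -2 + O**2 + sqrt(2)*sqrt(O) (P(O) = (sqrt(O + O) + O**2) - 2 = (sqrt(2*O) + O**2) - 2 = (sqrt(2)*sqrt(O) + O**2) - 2 = (O**2 + sqrt(2)*sqrt(O)) - 2 = -2 + O**2 + sqrt(2)*sqrt(O))
P((F(1, 3) + 1)**2)*1 - 55 = (-2 + ((1 + 1)**2)**2 + sqrt(2)*sqrt((1 + 1)**2))*1 - 55 = (-2 + (2**2)**2 + sqrt(2)*sqrt(2**2))*1 - 55 = (-2 + 4**2 + sqrt(2)*sqrt(4))*1 - 55 = (-2 + 16 + sqrt(2)*2)*1 - 55 = (-2 + 16 + 2*sqrt(2))*1 - 55 = (14 + 2*sqrt(2))*1 - 55 = (14 + 2*sqrt(2)) - 55 = -41 + 2*sqrt(2)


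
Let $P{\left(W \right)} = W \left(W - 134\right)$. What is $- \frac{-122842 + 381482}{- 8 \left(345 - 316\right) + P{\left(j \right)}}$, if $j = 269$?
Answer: $- \frac{258640}{36083} \approx -7.1679$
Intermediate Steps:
$P{\left(W \right)} = W \left(-134 + W\right)$
$- \frac{-122842 + 381482}{- 8 \left(345 - 316\right) + P{\left(j \right)}} = - \frac{-122842 + 381482}{- 8 \left(345 - 316\right) + 269 \left(-134 + 269\right)} = - \frac{258640}{\left(-8\right) 29 + 269 \cdot 135} = - \frac{258640}{-232 + 36315} = - \frac{258640}{36083}$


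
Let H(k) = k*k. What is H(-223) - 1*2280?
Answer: 47449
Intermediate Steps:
H(k) = k**2
H(-223) - 1*2280 = (-223)**2 - 1*2280 = 49729 - 2280 = 47449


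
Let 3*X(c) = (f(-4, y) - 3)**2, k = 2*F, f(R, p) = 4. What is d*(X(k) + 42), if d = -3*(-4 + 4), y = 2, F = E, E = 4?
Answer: 0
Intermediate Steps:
F = 4
k = 8 (k = 2*4 = 8)
X(c) = 1/3 (X(c) = (4 - 3)**2/3 = (1/3)*1**2 = (1/3)*1 = 1/3)
d = 0 (d = -3*0 = 0)
d*(X(k) + 42) = 0*(1/3 + 42) = 0*(127/3) = 0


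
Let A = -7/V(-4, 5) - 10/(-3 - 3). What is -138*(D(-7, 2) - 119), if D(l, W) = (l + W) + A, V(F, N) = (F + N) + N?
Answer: 17043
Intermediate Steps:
V(F, N) = F + 2*N
A = ½ (A = -7/(-4 + 2*5) - 10/(-3 - 3) = -7/(-4 + 10) - 10/(-6) = -7/6 - 10*(-⅙) = -7*⅙ + 5/3 = -7/6 + 5/3 = ½ ≈ 0.50000)
D(l, W) = ½ + W + l (D(l, W) = (l + W) + ½ = (W + l) + ½ = ½ + W + l)
-138*(D(-7, 2) - 119) = -138*((½ + 2 - 7) - 119) = -138*(-9/2 - 119) = -138*(-247/2) = 17043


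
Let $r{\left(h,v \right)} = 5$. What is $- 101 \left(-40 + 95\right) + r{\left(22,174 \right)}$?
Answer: $-5550$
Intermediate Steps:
$- 101 \left(-40 + 95\right) + r{\left(22,174 \right)} = - 101 \left(-40 + 95\right) + 5 = \left(-101\right) 55 + 5 = -5555 + 5 = -5550$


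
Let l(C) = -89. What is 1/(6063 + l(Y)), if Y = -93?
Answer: 1/5974 ≈ 0.00016739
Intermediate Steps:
1/(6063 + l(Y)) = 1/(6063 - 89) = 1/5974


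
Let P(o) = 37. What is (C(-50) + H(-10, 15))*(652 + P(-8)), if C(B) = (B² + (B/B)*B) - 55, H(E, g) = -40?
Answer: 1622595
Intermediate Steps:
C(B) = -55 + B + B² (C(B) = (B² + 1*B) - 55 = (B² + B) - 55 = (B + B²) - 55 = -55 + B + B²)
(C(-50) + H(-10, 15))*(652 + P(-8)) = ((-55 - 50 + (-50)²) - 40)*(652 + 37) = ((-55 - 50 + 2500) - 40)*689 = (2395 - 40)*689 = 2355*689 = 1622595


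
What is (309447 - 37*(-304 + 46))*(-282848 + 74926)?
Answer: -66325662546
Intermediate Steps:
(309447 - 37*(-304 + 46))*(-282848 + 74926) = (309447 - 37*(-258))*(-207922) = (309447 + 9546)*(-207922) = 318993*(-207922) = -66325662546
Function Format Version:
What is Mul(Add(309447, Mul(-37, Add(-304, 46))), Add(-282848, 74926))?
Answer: -66325662546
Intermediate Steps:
Mul(Add(309447, Mul(-37, Add(-304, 46))), Add(-282848, 74926)) = Mul(Add(309447, Mul(-37, -258)), -207922) = Mul(Add(309447, 9546), -207922) = Mul(318993, -207922) = -66325662546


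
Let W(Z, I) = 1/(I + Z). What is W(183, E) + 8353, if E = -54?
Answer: 1077538/129 ≈ 8353.0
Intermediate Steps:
W(183, E) + 8353 = 1/(-54 + 183) + 8353 = 1/129 + 8353 = 1077538/129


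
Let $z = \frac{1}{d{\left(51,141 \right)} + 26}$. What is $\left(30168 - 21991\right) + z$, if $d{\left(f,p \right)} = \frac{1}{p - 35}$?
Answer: $\frac{22544095}{2757} \approx 8177.0$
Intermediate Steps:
$d{\left(f,p \right)} = \frac{1}{-35 + p}$
$z = \frac{106}{2757}$ ($z = \frac{1}{\frac{1}{-35 + 141} + 26} = \frac{1}{\frac{1}{106} + 26} = \frac{1}{\frac{2757}{106}} = \frac{106}{2757} \approx 0.038448$)
$\left(30168 - 21991\right) + z = \left(30168 - 21991\right) + \frac{106}{2757} = 8177 + \frac{106}{2757} = \frac{22544095}{2757}$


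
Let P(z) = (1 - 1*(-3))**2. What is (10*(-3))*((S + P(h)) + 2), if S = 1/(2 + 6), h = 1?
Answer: -2175/4 ≈ -543.75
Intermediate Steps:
S = 1/8 ≈ 0.12500
P(z) = 16 (P(z) = (1 + 3)**2 = 4**2 = 16)
(10*(-3))*((S + P(h)) + 2) = (10*(-3))*((1/8 + 16) + 2) = -30*(129/8 + 2) = -30*145/8 = -2175/4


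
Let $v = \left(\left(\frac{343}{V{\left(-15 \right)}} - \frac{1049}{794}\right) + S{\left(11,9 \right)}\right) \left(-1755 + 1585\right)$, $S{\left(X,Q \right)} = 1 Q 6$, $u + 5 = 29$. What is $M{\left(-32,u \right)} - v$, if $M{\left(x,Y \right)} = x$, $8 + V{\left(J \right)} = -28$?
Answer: $\frac{52192103}{7146} \approx 7303.7$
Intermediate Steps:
$u = 24$ ($u = -5 + 29 = 24$)
$V{\left(J \right)} = -36$ ($V{\left(J \right)} = -8 - 28 = -36$)
$S{\left(X,Q \right)} = 6 Q$ ($S{\left(X,Q \right)} = Q 6 = 6 Q$)
$v = - \frac{52420775}{7146}$ ($v = \left(\left(\frac{343}{-36} - \frac{1049}{794}\right) + 6 \cdot 9\right) \left(-1755 + 1585\right) = \left(\left(343 \left(- \frac{1}{36}\right) - \frac{1049}{794}\right) + 54\right) \left(-170\right) = \left(\left(- \frac{343}{36} - \frac{1049}{794}\right) + 54\right) \left(-170\right) = \left(- \frac{155053}{14292} + 54\right) \left(-170\right) = \frac{616715}{14292} \left(-170\right) = - \frac{52420775}{7146} \approx -7335.7$)
$M{\left(-32,u \right)} - v = -32 - - \frac{52420775}{7146} = -32 + \frac{52420775}{7146} = \frac{52192103}{7146}$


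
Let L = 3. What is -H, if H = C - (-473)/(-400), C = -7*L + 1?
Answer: 8473/400 ≈ 21.182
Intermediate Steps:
C = -20 (C = -7*3 + 1 = -21 + 1 = -20)
H = -8473/400 (H = -20 - (-473)/(-400) = -20 - (-473)*(-1)/400 = -20 - 1*473/400 = -20 - 473/400 = -8473/400 ≈ -21.182)
-H = -1*(-8473/400) = 8473/400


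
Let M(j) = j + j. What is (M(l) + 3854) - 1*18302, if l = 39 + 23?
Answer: -14324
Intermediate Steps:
l = 62
M(j) = 2*j
(M(l) + 3854) - 1*18302 = (2*62 + 3854) - 1*18302 = (124 + 3854) - 18302 = 3978 - 18302 = -14324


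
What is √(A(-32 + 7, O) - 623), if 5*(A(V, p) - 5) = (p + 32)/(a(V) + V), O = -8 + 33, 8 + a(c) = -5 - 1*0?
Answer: 3*I*√6870/10 ≈ 24.866*I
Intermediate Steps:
a(c) = -13 (a(c) = -8 + (-5 - 1*0) = -8 + (-5 + 0) = -8 - 5 = -13)
O = 25
A(V, p) = 5 + (32 + p)/(5*(-13 + V)) (A(V, p) = 5 + ((p + 32)/(-13 + V))/5 = 5 + ((32 + p)/(-13 + V))/5 = 5 + (32 + p)/(5*(-13 + V)))
√(A(-32 + 7, O) - 623) = √((-293 + 25 + 25*(-32 + 7))/(5*(-13 + (-32 + 7))) - 623) = √((-293 + 25 + 25*(-25))/(5*(-13 - 25)) - 623) = √((⅕)*(-293 + 25 - 625)/(-38) - 623) = √((⅕)*(-1/38)*(-893) - 623) = √(47/10 - 623) = √(-6183/10) = 3*I*√6870/10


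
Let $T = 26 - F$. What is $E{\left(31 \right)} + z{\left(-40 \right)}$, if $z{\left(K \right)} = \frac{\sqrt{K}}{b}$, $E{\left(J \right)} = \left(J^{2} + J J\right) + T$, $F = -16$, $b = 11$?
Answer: $1964 + \frac{2 i \sqrt{10}}{11} \approx 1964.0 + 0.57496 i$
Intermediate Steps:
$T = 42$ ($T = 26 - -16 = 26 + 16 = 42$)
$E{\left(J \right)} = 42 + 2 J^{2}$ ($E{\left(J \right)} = \left(J^{2} + J J\right) + 42 = \left(J^{2} + J^{2}\right) + 42 = 2 J^{2} + 42 = 42 + 2 J^{2}$)
$z{\left(K \right)} = \frac{\sqrt{K}}{11}$
$E{\left(31 \right)} + z{\left(-40 \right)} = \left(42 + 2 \cdot 31^{2}\right) + \frac{\sqrt{-40}}{11} = \left(42 + 2 \cdot 961\right) + \frac{2 i \sqrt{10}}{11} = \left(42 + 1922\right) + \frac{2 i \sqrt{10}}{11} = 1964 + \frac{2 i \sqrt{10}}{11}$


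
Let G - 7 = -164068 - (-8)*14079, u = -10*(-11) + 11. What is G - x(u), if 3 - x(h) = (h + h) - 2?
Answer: -51192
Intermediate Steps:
u = 121 (u = 110 + 11 = 121)
G = -51429 (G = 7 + (-164068 - (-8)*14079) = 7 + (-164068 - 1*(-112632)) = 7 + (-164068 + 112632) = 7 - 51436 = -51429)
x(h) = 5 - 2*h (x(h) = 3 - ((h + h) - 2) = 3 - (2*h - 2) = 3 - (-2 + 2*h) = 3 + (2 - 2*h) = 5 - 2*h)
G - x(u) = -51429 - (5 - 2*121) = -51429 - (5 - 242) = -51429 - 1*(-237) = -51429 + 237 = -51192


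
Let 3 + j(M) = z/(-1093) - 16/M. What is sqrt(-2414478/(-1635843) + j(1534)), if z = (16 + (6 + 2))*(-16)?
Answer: I*sqrt(2043219811403488851393)/41556906001 ≈ 1.0877*I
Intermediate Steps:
z = -384 (z = (16 + 8)*(-16) = 24*(-16) = -384)
j(M) = -2895/1093 - 16/M (j(M) = -3 + (-384/(-1093) - 16/M) = -3 + (-384*(-1/1093) - 16/M) = -3 + (384/1093 - 16/M) = -2895/1093 - 16/M)
sqrt(-2414478/(-1635843) + j(1534)) = sqrt(-2414478/(-1635843) + (-2895/1093 - 16/1534)) = sqrt(-2414478*(-1/1635843) + (-2895/1093 - 16*1/1534)) = sqrt(73166/49571 + (-2895/1093 - 8/767)) = sqrt(73166/49571 - 2229209/838331) = sqrt(-49166793393/41556906001) = I*sqrt(2043219811403488851393)/41556906001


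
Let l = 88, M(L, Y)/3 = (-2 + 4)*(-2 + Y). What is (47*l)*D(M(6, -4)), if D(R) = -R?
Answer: 148896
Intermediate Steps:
M(L, Y) = -12 + 6*Y (M(L, Y) = 3*((-2 + 4)*(-2 + Y)) = 3*(2*(-2 + Y)) = 3*(-4 + 2*Y) = -12 + 6*Y)
(47*l)*D(M(6, -4)) = (47*88)*(-(-12 + 6*(-4))) = 4136*(-(-12 - 24)) = 4136*(-1*(-36)) = 4136*36 = 148896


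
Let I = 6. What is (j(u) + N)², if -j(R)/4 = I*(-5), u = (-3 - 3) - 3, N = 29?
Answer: 22201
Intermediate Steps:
u = -9 (u = -6 - 3 = -9)
j(R) = 120 (j(R) = -24*(-5) = -4*(-30) = 120)
(j(u) + N)² = (120 + 29)² = 149² = 22201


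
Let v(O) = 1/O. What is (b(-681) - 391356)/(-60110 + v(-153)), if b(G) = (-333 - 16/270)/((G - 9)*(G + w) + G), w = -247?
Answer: 574499457075151/88239776760135 ≈ 6.5107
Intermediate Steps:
b(G) = -44963/(135*(G + (-247 + G)*(-9 + G))) (b(G) = (-333 - 16/270)/((G - 9)*(G - 247) + G) = (-333 - 16*1/270)/((-9 + G)*(-247 + G) + G) = (-333 - 8/135)/((-247 + G)*(-9 + G) + G) = -44963/(135*(G + (-247 + G)*(-9 + G))))
(b(-681) - 391356)/(-60110 + v(-153)) = (-44963/(300105 - 34425*(-681) + 135*(-681)**2) - 391356)/(-60110 + 1/(-153)) = (-44963/(300105 + 23443425 + 135*463761) - 391356)/(-60110 - 1/153) = (-44963/(300105 + 23443425 + 62607735) - 391356)/(-9196831/153) = (-44963/86351265 - 391356)*(-153/9196831) = -33794085710303/86351265*(-153/9196831) = 574499457075151/88239776760135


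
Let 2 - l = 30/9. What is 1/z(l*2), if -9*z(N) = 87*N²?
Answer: -27/1856 ≈ -0.014547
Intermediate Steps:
l = -4/3 (l = 2 - 30/9 = 2 - 1*10/3 = 2 - 10/3 = -4/3 ≈ -1.3333)
z(N) = -29*N²/3
1/z(l*2) = 1/(-29*(-4/3*2)²/3) = 1/(-29*(-8/3)²/3) = 1/(-29/3*64/9) = 1/(-1856/27) = -27/1856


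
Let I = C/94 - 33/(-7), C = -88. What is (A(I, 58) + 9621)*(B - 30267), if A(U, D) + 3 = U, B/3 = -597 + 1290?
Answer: -89230946220/329 ≈ -2.7122e+8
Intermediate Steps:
I = 1243/329 (I = -88/94 - 33/(-7) = -88*1/94 - 33*(-⅐) = -44/47 + 33/7 = 1243/329 ≈ 3.7781)
B = 2079 (B = 3*(-597 + 1290) = 3*693 = 2079)
A(U, D) = -3 + U
(A(I, 58) + 9621)*(B - 30267) = ((-3 + 1243/329) + 9621)*(2079 - 30267) = (256/329 + 9621)*(-28188) = (3165565/329)*(-28188) = -89230946220/329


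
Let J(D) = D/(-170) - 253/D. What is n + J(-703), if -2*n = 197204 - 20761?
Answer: -5271407123/59755 ≈ -88217.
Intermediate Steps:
n = -176443/2 (n = -(197204 - 20761)/2 = -½*176443 = -176443/2 ≈ -88222.)
J(D) = -253/D - D/170 (J(D) = D*(-1/170) - 253/D = -D/170 - 253/D = -253/D - D/170)
n + J(-703) = -176443/2 + (-253/(-703) - 1/170*(-703)) = -176443/2 + (-253*(-1/703) + 703/170) = -176443/2 + (253/703 + 703/170) = -176443/2 + 537219/119510 = -5271407123/59755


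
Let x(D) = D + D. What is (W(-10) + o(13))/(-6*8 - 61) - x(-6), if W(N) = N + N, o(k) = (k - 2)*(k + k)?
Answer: 1042/109 ≈ 9.5596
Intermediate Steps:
o(k) = 2*k*(-2 + k) (o(k) = (-2 + k)*(2*k) = 2*k*(-2 + k))
W(N) = 2*N
x(D) = 2*D
(W(-10) + o(13))/(-6*8 - 61) - x(-6) = (2*(-10) + 2*13*(-2 + 13))/(-6*8 - 61) - 2*(-6) = (-20 + 2*13*11)/(-48 - 61) - 1*(-12) = (-20 + 286)/(-109) + 12 = 266*(-1/109) + 12 = -266/109 + 12 = 1042/109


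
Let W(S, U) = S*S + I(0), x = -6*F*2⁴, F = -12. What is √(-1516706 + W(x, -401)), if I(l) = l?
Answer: I*√189602 ≈ 435.43*I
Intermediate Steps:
x = 1152 (x = -6*(-12)*2⁴ = 72*16 = 1152)
W(S, U) = S² (W(S, U) = S*S + 0 = S² + 0 = S²)
√(-1516706 + W(x, -401)) = √(-1516706 + 1152²) = √(-1516706 + 1327104) = √(-189602) = I*√189602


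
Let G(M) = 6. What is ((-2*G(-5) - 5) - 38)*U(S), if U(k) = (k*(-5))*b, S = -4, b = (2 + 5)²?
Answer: -53900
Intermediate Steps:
b = 49 (b = 7² = 49)
U(k) = -245*k (U(k) = (k*(-5))*49 = -5*k*49 = -245*k)
((-2*G(-5) - 5) - 38)*U(S) = ((-2*6 - 5) - 38)*(-245*(-4)) = ((-12 - 5) - 38)*980 = (-17 - 38)*980 = -55*980 = -53900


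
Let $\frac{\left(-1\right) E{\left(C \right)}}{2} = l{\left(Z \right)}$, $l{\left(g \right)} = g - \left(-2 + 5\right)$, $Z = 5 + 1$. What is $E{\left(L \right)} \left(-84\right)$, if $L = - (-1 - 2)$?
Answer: $504$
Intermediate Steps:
$Z = 6$
$l{\left(g \right)} = -3 + g$ ($l{\left(g \right)} = g - 3 = -3 + g$)
$L = 3$ ($L = \left(-1\right) \left(-3\right) = 3$)
$E{\left(C \right)} = -6$ ($E{\left(C \right)} = - 2 \left(-3 + 6\right) = \left(-2\right) 3 = -6$)
$E{\left(L \right)} \left(-84\right) = \left(-6\right) \left(-84\right) = 504$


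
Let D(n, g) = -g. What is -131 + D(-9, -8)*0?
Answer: -131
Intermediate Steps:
-131 + D(-9, -8)*0 = -131 - 1*(-8)*0 = -131 + 8*0 = -131 + 0 = -131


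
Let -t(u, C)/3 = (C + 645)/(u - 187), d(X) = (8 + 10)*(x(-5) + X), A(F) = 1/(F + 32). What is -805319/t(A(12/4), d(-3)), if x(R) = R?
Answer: -5270007536/52605 ≈ -1.0018e+5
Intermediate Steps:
A(F) = 1/(32 + F)
d(X) = -90 + 18*X (d(X) = (8 + 10)*(-5 + X) = 18*(-5 + X) = -90 + 18*X)
t(u, C) = -3*(645 + C)/(-187 + u) (t(u, C) = -3*(C + 645)/(u - 187) = -3*(645 + C)/(-187 + u))
-805319/t(A(12/4), d(-3)) = -805319*(-187 + 1/(32 + 12/4))/(3*(-645 - (-90 + 18*(-3)))) = -805319*(-187 + 1/(32 + 12*(¼)))/(3*(-645 - (-90 - 54))) = -805319*(-187 + 1/(32 + 3))/(3*(-645 - 1*(-144))) = -805319*(-187 + 1/35)/(3*(-645 + 144)) = -805319/(3*(-501)/(-187 + 1/35)) = -805319/(3*(-501)/(-6544/35)) = -805319/(3*(-35/6544)*(-501)) = -805319/52605/6544 = -805319*6544/52605 = -5270007536/52605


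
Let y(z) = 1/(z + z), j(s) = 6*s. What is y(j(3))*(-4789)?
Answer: -4789/36 ≈ -133.03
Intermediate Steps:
y(z) = 1/(2*z)
y(j(3))*(-4789) = (1/(2*((6*3))))*(-4789) = ((½)/18)*(-4789) = ((½)*(1/18))*(-4789) = (1/36)*(-4789) = -4789/36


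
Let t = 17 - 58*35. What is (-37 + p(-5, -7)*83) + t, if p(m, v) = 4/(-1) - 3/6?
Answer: -4847/2 ≈ -2423.5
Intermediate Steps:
p(m, v) = -9/2 (p(m, v) = 4*(-1) - 3*⅙ = -4 - ½ = -9/2)
t = -2013 (t = 17 - 2030 = -2013)
(-37 + p(-5, -7)*83) + t = (-37 - 9/2*83) - 2013 = (-37 - 747/2) - 2013 = -821/2 - 2013 = -4847/2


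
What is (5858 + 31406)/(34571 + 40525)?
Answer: 4658/9387 ≈ 0.49622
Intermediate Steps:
(5858 + 31406)/(34571 + 40525) = 37264/75096 = 37264*(1/75096) = 4658/9387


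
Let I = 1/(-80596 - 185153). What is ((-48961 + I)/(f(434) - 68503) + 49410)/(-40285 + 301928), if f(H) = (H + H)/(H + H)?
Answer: 449744675908985/2381518803405357 ≈ 0.18885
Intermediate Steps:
f(H) = 1 (f(H) = (2*H)/((2*H)) = (2*H)*(1/(2*H)) = 1)
I = -1/265749 (I = 1/(-265749) = -1/265749 ≈ -3.7630e-6)
((-48961 + I)/(f(434) - 68503) + 49410)/(-40285 + 301928) = ((-48961 - 1/265749)/(1 - 68503) + 49410)/(-40285 + 301928) = (-13011336790/265749/(-68502) + 49410)/261643 = (-13011336790/265749*(-1/68502) + 49410)*(1/261643) = (6505668395/9102168999 + 49410)*(1/261643) = (449744675908985/9102168999)*(1/261643) = 449744675908985/2381518803405357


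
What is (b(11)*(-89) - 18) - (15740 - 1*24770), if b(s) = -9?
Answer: 9813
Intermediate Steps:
(b(11)*(-89) - 18) - (15740 - 1*24770) = (-9*(-89) - 18) - (15740 - 1*24770) = (801 - 18) - (15740 - 24770) = 783 - 1*(-9030) = 783 + 9030 = 9813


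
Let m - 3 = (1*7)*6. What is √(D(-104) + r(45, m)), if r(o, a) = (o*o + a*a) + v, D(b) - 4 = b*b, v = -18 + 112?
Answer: 2*√3741 ≈ 122.33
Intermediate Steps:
v = 94
D(b) = 4 + b² (D(b) = 4 + b*b = 4 + b²)
m = 45 (m = 3 + (1*7)*6 = 3 + 7*6 = 3 + 42 = 45)
r(o, a) = 94 + a² + o² (r(o, a) = (o*o + a*a) + 94 = (o² + a²) + 94 = (a² + o²) + 94 = 94 + a² + o²)
√(D(-104) + r(45, m)) = √((4 + (-104)²) + (94 + 45² + 45²)) = √((4 + 10816) + (94 + 2025 + 2025)) = √(10820 + 4144) = √14964 = 2*√3741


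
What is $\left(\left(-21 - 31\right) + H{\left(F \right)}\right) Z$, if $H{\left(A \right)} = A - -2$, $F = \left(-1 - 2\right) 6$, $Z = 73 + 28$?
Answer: $-6868$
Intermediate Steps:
$Z = 101$
$F = -18$ ($F = \left(-3\right) 6 = -18$)
$H{\left(A \right)} = 2 + A$ ($H{\left(A \right)} = A + 2 = 2 + A$)
$\left(\left(-21 - 31\right) + H{\left(F \right)}\right) Z = \left(\left(-21 - 31\right) + \left(2 - 18\right)\right) 101 = \left(-52 - 16\right) 101 = \left(-68\right) 101 = -6868$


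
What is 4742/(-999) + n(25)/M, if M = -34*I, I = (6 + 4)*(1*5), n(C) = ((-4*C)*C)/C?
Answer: -79615/16983 ≈ -4.6879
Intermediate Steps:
n(C) = -4*C (n(C) = (-4*C²)/C = -4*C)
I = 50 (I = 10*5 = 50)
M = -1700 (M = -34*50 = -1700)
4742/(-999) + n(25)/M = 4742/(-999) - 4*25/(-1700) = 4742*(-1/999) - 100*(-1/1700) = -4742/999 + 1/17 = -79615/16983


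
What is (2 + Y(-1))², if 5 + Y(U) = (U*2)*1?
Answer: 25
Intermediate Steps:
Y(U) = -5 + 2*U (Y(U) = -5 + (U*2)*1 = -5 + (2*U)*1 = -5 + 2*U)
(2 + Y(-1))² = (2 + (-5 + 2*(-1)))² = (2 + (-5 - 2))² = (2 - 7)² = (-5)² = 25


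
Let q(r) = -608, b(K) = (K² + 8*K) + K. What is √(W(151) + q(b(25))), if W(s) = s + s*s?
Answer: 14*√114 ≈ 149.48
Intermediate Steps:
W(s) = s + s²
b(K) = K² + 9*K
√(W(151) + q(b(25))) = √(151*(1 + 151) - 608) = √(151*152 - 608) = √(22952 - 608) = √22344 = 14*√114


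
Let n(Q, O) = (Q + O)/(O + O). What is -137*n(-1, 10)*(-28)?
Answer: 8631/5 ≈ 1726.2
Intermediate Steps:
n(Q, O) = (O + Q)/(2*O) (n(Q, O) = (O + Q)/((2*O)) = (O + Q)*(1/(2*O)) = (O + Q)/(2*O))
-137*n(-1, 10)*(-28) = -137*(10 - 1)/(2*10)*(-28) = -137*9/(2*10)*(-28) = -137*9/20*(-28) = -1233/20*(-28) = 8631/5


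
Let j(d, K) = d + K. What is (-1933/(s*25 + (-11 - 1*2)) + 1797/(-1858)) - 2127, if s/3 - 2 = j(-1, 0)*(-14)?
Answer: -4696708195/2205446 ≈ -2129.6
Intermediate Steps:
j(d, K) = K + d
s = 48 (s = 6 + 3*((0 - 1)*(-14)) = 6 + 3*(-1*(-14)) = 6 + 3*14 = 6 + 42 = 48)
(-1933/(s*25 + (-11 - 1*2)) + 1797/(-1858)) - 2127 = (-1933/(48*25 + (-11 - 1*2)) + 1797/(-1858)) - 2127 = (-1933/(1200 + (-11 - 2)) + 1797*(-1/1858)) - 2127 = (-1933/(1200 - 13) - 1797/1858) - 2127 = (-1933/1187 - 1797/1858) - 2127 = -5724553/2205446 - 2127 = -4696708195/2205446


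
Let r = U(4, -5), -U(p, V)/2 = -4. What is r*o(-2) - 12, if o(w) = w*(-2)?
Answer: 20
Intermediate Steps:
U(p, V) = 8 (U(p, V) = -2*(-4) = 8)
r = 8
o(w) = -2*w
r*o(-2) - 12 = 8*(-2*(-2)) - 12 = 8*4 - 12 = 32 - 12 = 20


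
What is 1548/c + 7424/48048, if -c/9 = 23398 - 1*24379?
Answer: 323900/981981 ≈ 0.32984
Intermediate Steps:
c = 8829 (c = -9*(23398 - 1*24379) = -9*(23398 - 24379) = -9*(-981) = 8829)
1548/c + 7424/48048 = 1548/8829 + 7424/48048 = 1548*(1/8829) + 7424*(1/48048) = 172/981 + 464/3003 = 323900/981981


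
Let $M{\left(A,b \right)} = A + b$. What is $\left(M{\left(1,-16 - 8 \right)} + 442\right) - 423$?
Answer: $-4$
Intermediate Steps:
$\left(M{\left(1,-16 - 8 \right)} + 442\right) - 423 = \left(\left(1 - 24\right) + 442\right) - 423 = \left(-23 + 442\right) - 423 = 419 - 423 = -4$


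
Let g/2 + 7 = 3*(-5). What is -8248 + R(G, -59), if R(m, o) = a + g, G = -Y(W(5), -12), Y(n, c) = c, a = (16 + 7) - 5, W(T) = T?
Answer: -8274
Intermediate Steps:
a = 18 (a = 23 - 5 = 18)
g = -44 (g = -14 + 2*(3*(-5)) = -14 + 2*(-15) = -14 - 30 = -44)
G = 12 (G = -1*(-12) = 12)
R(m, o) = -26 (R(m, o) = 18 - 44 = -26)
-8248 + R(G, -59) = -8248 - 26 = -8274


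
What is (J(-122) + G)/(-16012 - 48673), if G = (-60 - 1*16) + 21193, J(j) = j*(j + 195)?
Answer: -12211/64685 ≈ -0.18878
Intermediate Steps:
J(j) = j*(195 + j)
G = 21117 (G = (-60 - 16) + 21193 = -76 + 21193 = 21117)
(J(-122) + G)/(-16012 - 48673) = (-122*(195 - 122) + 21117)/(-16012 - 48673) = (-122*73 + 21117)/(-64685) = (-8906 + 21117)*(-1/64685) = 12211*(-1/64685) = -12211/64685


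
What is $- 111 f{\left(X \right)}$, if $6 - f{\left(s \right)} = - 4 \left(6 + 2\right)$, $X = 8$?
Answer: $-4218$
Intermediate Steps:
$f{\left(s \right)} = 38$ ($f{\left(s \right)} = 6 - - 4 \left(6 + 2\right) = 6 - \left(-4\right) 8 = 6 - -32 = 6 + 32 = 38$)
$- 111 f{\left(X \right)} = \left(-111\right) 38 = -4218$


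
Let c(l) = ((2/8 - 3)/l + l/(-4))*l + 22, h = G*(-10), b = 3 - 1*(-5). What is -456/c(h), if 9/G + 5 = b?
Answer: 1824/823 ≈ 2.2163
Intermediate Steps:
b = 8 (b = 3 + 5 = 8)
G = 3 (G = 9/(-5 + 8) = 9/3 = 9*(⅓) = 3)
h = -30 (h = 3*(-10) = -30)
c(l) = 22 + l*(-11/(4*l) - l/4) (c(l) = ((2*(⅛) - 3)/l + l*(-¼))*l + 22 = ((¼ - 3)/l - l/4)*l + 22 = (-11/(4*l) - l/4)*l + 22 = l*(-11/(4*l) - l/4) + 22 = 22 + l*(-11/(4*l) - l/4))
-456/c(h) = -456/(77/4 - ¼*(-30)²) = -456/(77/4 - ¼*900) = -456/(77/4 - 225) = -456/(-823/4) = -456*(-4/823) = 1824/823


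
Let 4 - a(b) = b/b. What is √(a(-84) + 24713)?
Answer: 2*√6179 ≈ 157.21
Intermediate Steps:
a(b) = 3 (a(b) = 4 - b/b = 4 - 1*1 = 4 - 1 = 3)
√(a(-84) + 24713) = √(3 + 24713) = √24716 = 2*√6179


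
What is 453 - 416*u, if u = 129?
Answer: -53211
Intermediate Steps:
453 - 416*u = 453 - 416*129 = 453 - 53664 = -53211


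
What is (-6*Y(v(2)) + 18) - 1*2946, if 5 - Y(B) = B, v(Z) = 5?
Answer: -2928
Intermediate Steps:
Y(B) = 5 - B
(-6*Y(v(2)) + 18) - 1*2946 = (-6*(5 - 1*5) + 18) - 1*2946 = (-6*(5 - 5) + 18) - 2946 = (-6*0 + 18) - 2946 = (0 + 18) - 2946 = 18 - 2946 = -2928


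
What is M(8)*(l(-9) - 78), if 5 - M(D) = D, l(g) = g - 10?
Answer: 291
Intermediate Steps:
l(g) = -10 + g
M(D) = 5 - D
M(8)*(l(-9) - 78) = (5 - 1*8)*((-10 - 9) - 78) = (5 - 8)*(-19 - 78) = -3*(-97) = 291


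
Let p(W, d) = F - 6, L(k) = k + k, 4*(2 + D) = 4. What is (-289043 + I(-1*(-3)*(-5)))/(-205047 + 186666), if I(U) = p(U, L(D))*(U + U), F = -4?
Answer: 288743/18381 ≈ 15.709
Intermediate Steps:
D = -1 (D = -2 + (¼)*4 = -2 + 1 = -1)
L(k) = 2*k
p(W, d) = -10 (p(W, d) = -4 - 6 = -10)
I(U) = -20*U (I(U) = -10*(U + U) = -20*U)
(-289043 + I(-1*(-3)*(-5)))/(-205047 + 186666) = (-289043 - 20*(-1*(-3))*(-5))/(-205047 + 186666) = (-289043 - 60*(-5))/(-18381) = (-289043 - 20*(-15))*(-1/18381) = (-289043 + 300)*(-1/18381) = -288743*(-1/18381) = 288743/18381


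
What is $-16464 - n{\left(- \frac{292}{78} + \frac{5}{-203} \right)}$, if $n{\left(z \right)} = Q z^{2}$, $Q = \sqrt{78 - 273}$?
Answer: $-16464 - \frac{890007889 i \sqrt{195}}{62678889} \approx -16464.0 - 198.28 i$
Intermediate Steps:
$Q = i \sqrt{195}$ ($Q = \sqrt{-195} = i \sqrt{195} \approx 13.964 i$)
$n{\left(z \right)} = i \sqrt{195} z^{2}$
$-16464 - n{\left(- \frac{292}{78} + \frac{5}{-203} \right)} = -16464 - i \sqrt{195} \left(- \frac{292}{78} + \frac{5}{-203}\right)^{2} = -16464 - i \sqrt{195} \left(\left(-292\right) \frac{1}{78} + 5 \left(- \frac{1}{203}\right)\right)^{2} = -16464 - i \sqrt{195} \left(- \frac{146}{39} - \frac{5}{203}\right)^{2} = -16464 - i \sqrt{195} \left(- \frac{29833}{7917}\right)^{2} = -16464 - i \sqrt{195} \cdot \frac{890007889}{62678889} = -16464 - \frac{890007889 i \sqrt{195}}{62678889}$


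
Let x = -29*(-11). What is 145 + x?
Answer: 464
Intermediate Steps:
x = 319
145 + x = 145 + 319 = 464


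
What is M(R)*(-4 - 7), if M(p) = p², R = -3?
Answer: -99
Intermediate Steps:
M(R)*(-4 - 7) = (-3)²*(-4 - 7) = 9*(-11) = -99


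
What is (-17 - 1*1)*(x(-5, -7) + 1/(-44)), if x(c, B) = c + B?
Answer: 4761/22 ≈ 216.41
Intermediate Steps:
x(c, B) = B + c
(-17 - 1*1)*(x(-5, -7) + 1/(-44)) = (-17 - 1*1)*((-7 - 5) + 1/(-44)) = (-17 - 1)*(-12 - 1/44) = -18*(-529/44) = 4761/22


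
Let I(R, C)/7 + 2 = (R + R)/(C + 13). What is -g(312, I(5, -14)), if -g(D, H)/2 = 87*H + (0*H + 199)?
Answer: -14218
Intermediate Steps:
I(R, C) = -14 + 14*R/(13 + C) (I(R, C) = -14 + 7*((R + R)/(C + 13)) = -14 + 7*((2*R)/(13 + C)) = -14 + 7*(2*R/(13 + C)) = -14 + 14*R/(13 + C))
g(D, H) = -398 - 174*H (g(D, H) = -2*(87*H + (0*H + 199)) = -2*(87*H + (0 + 199)) = -2*(87*H + 199) = -2*(199 + 87*H) = -398 - 174*H)
-g(312, I(5, -14)) = -(-398 - 2436*(-13 + 5 - 1*(-14))/(13 - 14)) = -(-398 - 2436*(-13 + 5 + 14)/(-1)) = -(-398 - 2436*(-1)*6) = -(-398 - 174*(-84)) = -(-398 + 14616) = -1*14218 = -14218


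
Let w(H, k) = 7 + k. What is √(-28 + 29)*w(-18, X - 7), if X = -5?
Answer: -5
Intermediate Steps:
√(-28 + 29)*w(-18, X - 7) = √(-28 + 29)*(7 + (-5 - 7)) = √1*(7 - 12) = 1*(-5) = -5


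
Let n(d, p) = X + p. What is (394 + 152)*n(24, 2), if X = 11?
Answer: 7098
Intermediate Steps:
n(d, p) = 11 + p
(394 + 152)*n(24, 2) = (394 + 152)*(11 + 2) = 546*13 = 7098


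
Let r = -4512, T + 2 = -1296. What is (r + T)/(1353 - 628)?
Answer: -1162/145 ≈ -8.0138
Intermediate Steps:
T = -1298 (T = -2 - 1296 = -1298)
(r + T)/(1353 - 628) = (-4512 - 1298)/(1353 - 628) = -5810/725 = -5810*1/725 = -1162/145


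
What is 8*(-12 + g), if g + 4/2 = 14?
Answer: 0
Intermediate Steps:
g = 12 (g = -2 + 14 = 12)
8*(-12 + g) = 8*(-12 + 12) = 8*0 = 0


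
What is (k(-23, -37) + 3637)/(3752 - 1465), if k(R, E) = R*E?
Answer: 4488/2287 ≈ 1.9624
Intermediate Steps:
k(R, E) = E*R
(k(-23, -37) + 3637)/(3752 - 1465) = (-37*(-23) + 3637)/(3752 - 1465) = (851 + 3637)/2287 = 4488*(1/2287) = 4488/2287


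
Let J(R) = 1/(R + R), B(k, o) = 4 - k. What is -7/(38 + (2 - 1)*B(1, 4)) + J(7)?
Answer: -57/574 ≈ -0.099303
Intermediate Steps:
J(R) = 1/(2*R)
-7/(38 + (2 - 1)*B(1, 4)) + J(7) = -7/(38 + (2 - 1)*(4 - 1*1)) + (1/2)/7 = -7/(38 + 1*(4 - 1)) + (1/2)*(1/7) = -7/(38 + 1*3) + 1/14 = -7/(38 + 3) + 1/14 = -7/41 + 1/14 = -57/574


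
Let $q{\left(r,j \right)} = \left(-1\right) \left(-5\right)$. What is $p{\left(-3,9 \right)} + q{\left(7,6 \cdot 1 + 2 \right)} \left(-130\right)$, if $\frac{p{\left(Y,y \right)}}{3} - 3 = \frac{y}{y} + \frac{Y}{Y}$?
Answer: $-635$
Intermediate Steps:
$q{\left(r,j \right)} = 5$
$p{\left(Y,y \right)} = 15$ ($p{\left(Y,y \right)} = 9 + 3 \left(\frac{y}{y} + \frac{Y}{Y}\right) = 9 + 3 \left(1 + 1\right) = 9 + 3 \cdot 2 = 9 + 6 = 15$)
$p{\left(-3,9 \right)} + q{\left(7,6 \cdot 1 + 2 \right)} \left(-130\right) = 15 + 5 \left(-130\right) = 15 - 650 = -635$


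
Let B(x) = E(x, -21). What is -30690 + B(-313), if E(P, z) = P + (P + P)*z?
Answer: -17857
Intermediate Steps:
E(P, z) = P + 2*P*z (E(P, z) = P + (2*P)*z = P + 2*P*z)
B(x) = -41*x (B(x) = x*(1 + 2*(-21)) = x*(1 - 42) = x*(-41) = -41*x)
-30690 + B(-313) = -30690 - 41*(-313) = -30690 + 12833 = -17857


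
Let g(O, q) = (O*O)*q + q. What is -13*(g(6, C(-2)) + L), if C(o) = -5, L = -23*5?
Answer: 3900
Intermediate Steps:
L = -115
g(O, q) = q + q*O² (g(O, q) = O²*q + q = q*O² + q = q + q*O²)
-13*(g(6, C(-2)) + L) = -13*(-5*(1 + 6²) - 115) = -13*(-5*(1 + 36) - 115) = -13*(-5*37 - 115) = -13*(-185 - 115) = -13*(-300) = 3900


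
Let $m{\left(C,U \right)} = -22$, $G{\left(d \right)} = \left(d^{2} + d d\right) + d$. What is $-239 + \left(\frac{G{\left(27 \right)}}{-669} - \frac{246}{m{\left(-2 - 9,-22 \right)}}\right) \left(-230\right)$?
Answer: $- \frac{5642587}{2453} \approx -2300.3$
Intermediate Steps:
$G{\left(d \right)} = d + 2 d^{2}$ ($G{\left(d \right)} = \left(d^{2} + d^{2}\right) + d = 2 d^{2} + d = d + 2 d^{2}$)
$-239 + \left(\frac{G{\left(27 \right)}}{-669} - \frac{246}{m{\left(-2 - 9,-22 \right)}}\right) \left(-230\right) = -239 + \left(\frac{27 \left(1 + 2 \cdot 27\right)}{-669} - \frac{246}{-22}\right) \left(-230\right) = -239 + \left(27 \left(1 + 54\right) \left(- \frac{1}{669}\right) - - \frac{123}{11}\right) \left(-230\right) = -239 + \left(27 \cdot 55 \left(- \frac{1}{669}\right) + \frac{123}{11}\right) \left(-230\right) = -239 + \left(1485 \left(- \frac{1}{669}\right) + \frac{123}{11}\right) \left(-230\right) = -239 + \left(- \frac{495}{223} + \frac{123}{11}\right) \left(-230\right) = -239 + \frac{21984}{2453} \left(-230\right) = -239 - \frac{5056320}{2453} = - \frac{5642587}{2453}$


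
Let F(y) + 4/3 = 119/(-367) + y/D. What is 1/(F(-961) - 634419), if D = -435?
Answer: -53215/33760577731 ≈ -1.5762e-6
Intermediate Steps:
F(y) = -1825/1101 - y/435 (F(y) = -4/3 + (119/(-367) + y/(-435)) = -4/3 + (119*(-1/367) + y*(-1/435)) = -4/3 + (-119/367 - y/435) = -1825/1101 - y/435)
1/(F(-961) - 634419) = 1/((-1825/1101 - 1/435*(-961)) - 634419) = 1/((-1825/1101 + 961/435) - 634419) = 1/(29354/53215 - 634419) = 1/(-33760577731/53215) = -53215/33760577731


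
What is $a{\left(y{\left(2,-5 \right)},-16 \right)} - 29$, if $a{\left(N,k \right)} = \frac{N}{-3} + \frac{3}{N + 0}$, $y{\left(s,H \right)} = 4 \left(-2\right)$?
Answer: $- \frac{641}{24} \approx -26.708$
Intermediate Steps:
$y{\left(s,H \right)} = -8$
$a{\left(N,k \right)} = \frac{3}{N} - \frac{N}{3}$ ($a{\left(N,k \right)} = N \left(- \frac{1}{3}\right) + \frac{3}{N} = - \frac{N}{3} + \frac{3}{N} = \frac{3}{N} - \frac{N}{3}$)
$a{\left(y{\left(2,-5 \right)},-16 \right)} - 29 = \left(\frac{3}{-8} - - \frac{8}{3}\right) - 29 = \left(3 \left(- \frac{1}{8}\right) + \frac{8}{3}\right) - 29 = \left(- \frac{3}{8} + \frac{8}{3}\right) - 29 = \frac{55}{24} - 29 = - \frac{641}{24}$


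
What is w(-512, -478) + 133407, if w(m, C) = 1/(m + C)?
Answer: 132072929/990 ≈ 1.3341e+5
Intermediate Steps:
w(m, C) = 1/(C + m)
w(-512, -478) + 133407 = 1/(-478 - 512) + 133407 = 1/(-990) + 133407 = -1/990 + 133407 = 132072929/990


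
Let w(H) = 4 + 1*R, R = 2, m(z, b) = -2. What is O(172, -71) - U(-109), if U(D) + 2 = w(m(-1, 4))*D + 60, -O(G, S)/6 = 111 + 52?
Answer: -382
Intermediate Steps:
O(G, S) = -978 (O(G, S) = -6*(111 + 52) = -6*163 = -978)
w(H) = 6 (w(H) = 4 + 1*2 = 4 + 2 = 6)
U(D) = 58 + 6*D (U(D) = -2 + (6*D + 60) = -2 + (60 + 6*D) = 58 + 6*D)
O(172, -71) - U(-109) = -978 - (58 + 6*(-109)) = -978 - (58 - 654) = -978 - 1*(-596) = -978 + 596 = -382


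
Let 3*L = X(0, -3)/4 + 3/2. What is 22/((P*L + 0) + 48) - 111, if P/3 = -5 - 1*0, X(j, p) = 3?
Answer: -16229/147 ≈ -110.40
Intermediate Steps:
P = -15 (P = 3*(-5 - 1*0) = 3*(-5 + 0) = 3*(-5) = -15)
L = ¾ (L = (3/4 + 3/2)/3 = (3*(¼) + 3*(½))/3 = (¾ + 3/2)/3 = (⅓)*(9/4) = ¾ ≈ 0.75000)
22/((P*L + 0) + 48) - 111 = 22/((-15*¾ + 0) + 48) - 111 = 22/((-45/4 + 0) + 48) - 111 = 22/(-45/4 + 48) - 111 = 22/(147/4) - 111 = 22*(4/147) - 111 = 88/147 - 111 = -16229/147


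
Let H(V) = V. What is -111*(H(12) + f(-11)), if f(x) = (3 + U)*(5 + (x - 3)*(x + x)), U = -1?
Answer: -70818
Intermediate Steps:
f(x) = 10 + 4*x*(-3 + x) (f(x) = (3 - 1)*(5 + (x - 3)*(x + x)) = 2*(5 + (-3 + x)*(2*x)) = 2*(5 + 2*x*(-3 + x)) = 10 + 4*x*(-3 + x))
-111*(H(12) + f(-11)) = -111*(12 + (10 - 12*(-11) + 4*(-11)²)) = -111*(12 + (10 + 132 + 4*121)) = -111*(12 + (10 + 132 + 484)) = -111*(12 + 626) = -111*638 = -70818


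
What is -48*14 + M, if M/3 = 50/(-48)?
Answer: -5401/8 ≈ -675.13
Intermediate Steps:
M = -25/8 (M = 3*(50/(-48)) = 3*(50*(-1/48)) = 3*(-25/24) = -25/8 ≈ -3.1250)
-48*14 + M = -48*14 - 25/8 = -672 - 25/8 = -5401/8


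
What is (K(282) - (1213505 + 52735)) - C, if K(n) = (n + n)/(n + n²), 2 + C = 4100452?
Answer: -1518773268/283 ≈ -5.3667e+6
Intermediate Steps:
C = 4100450 (C = -2 + 4100452 = 4100450)
K(n) = 2*n/(n + n²) (K(n) = (2*n)/(n + n²) = 2*n/(n + n²))
(K(282) - (1213505 + 52735)) - C = (2/(1 + 282) - (1213505 + 52735)) - 1*4100450 = (2/283 - 1*1266240) - 4100450 = (2*(1/283) - 1266240) - 4100450 = (2/283 - 1266240) - 4100450 = -358345918/283 - 4100450 = -1518773268/283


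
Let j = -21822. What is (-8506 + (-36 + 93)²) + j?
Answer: -27079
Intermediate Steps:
(-8506 + (-36 + 93)²) + j = (-8506 + (-36 + 93)²) - 21822 = (-8506 + 57²) - 21822 = (-8506 + 3249) - 21822 = -5257 - 21822 = -27079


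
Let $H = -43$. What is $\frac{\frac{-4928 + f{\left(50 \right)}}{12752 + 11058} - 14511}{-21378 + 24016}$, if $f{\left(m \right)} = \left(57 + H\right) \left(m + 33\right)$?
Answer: $- \frac{86377669}{15702695} \approx -5.5008$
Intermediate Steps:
$f{\left(m \right)} = 462 + 14 m$ ($f{\left(m \right)} = \left(57 - 43\right) \left(m + 33\right) = 14 \left(33 + m\right) = 462 + 14 m$)
$\frac{\frac{-4928 + f{\left(50 \right)}}{12752 + 11058} - 14511}{-21378 + 24016} = \frac{\frac{-4928 + \left(462 + 14 \cdot 50\right)}{12752 + 11058} - 14511}{-21378 + 24016} = \frac{\frac{-4928 + \left(462 + 700\right)}{23810} - 14511}{2638} = \left(\left(-4928 + 1162\right) \frac{1}{23810} - 14511\right) \frac{1}{2638} = \left(\left(-3766\right) \frac{1}{23810} - 14511\right) \frac{1}{2638} = \left(- \frac{1883}{11905} - 14511\right) \frac{1}{2638} = \left(- \frac{172755338}{11905}\right) \frac{1}{2638} = - \frac{86377669}{15702695}$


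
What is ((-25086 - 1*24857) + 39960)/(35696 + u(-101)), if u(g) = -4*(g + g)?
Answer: -9983/36504 ≈ -0.27348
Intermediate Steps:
u(g) = -8*g
((-25086 - 1*24857) + 39960)/(35696 + u(-101)) = ((-25086 - 1*24857) + 39960)/(35696 - 8*(-101)) = ((-25086 - 24857) + 39960)/(35696 + 808) = (-49943 + 39960)/36504 = -9983*1/36504 = -9983/36504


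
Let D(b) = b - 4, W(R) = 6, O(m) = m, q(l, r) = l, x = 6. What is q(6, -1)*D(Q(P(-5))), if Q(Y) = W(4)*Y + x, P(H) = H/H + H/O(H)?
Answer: 84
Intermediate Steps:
P(H) = 2 (P(H) = H/H + H/H = 1 + 1 = 2)
Q(Y) = 6 + 6*Y (Q(Y) = 6*Y + 6 = 6 + 6*Y)
D(b) = -4 + b
q(6, -1)*D(Q(P(-5))) = 6*(-4 + (6 + 6*2)) = 6*(-4 + (6 + 12)) = 6*(-4 + 18) = 6*14 = 84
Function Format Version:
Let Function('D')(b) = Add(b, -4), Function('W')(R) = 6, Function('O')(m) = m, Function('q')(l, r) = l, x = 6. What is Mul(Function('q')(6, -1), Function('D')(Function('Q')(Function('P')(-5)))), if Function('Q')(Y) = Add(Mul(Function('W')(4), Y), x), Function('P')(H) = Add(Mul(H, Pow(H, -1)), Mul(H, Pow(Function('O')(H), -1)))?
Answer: 84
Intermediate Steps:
Function('P')(H) = 2 (Function('P')(H) = Add(Mul(H, Pow(H, -1)), Mul(H, Pow(H, -1))) = Add(1, 1) = 2)
Function('Q')(Y) = Add(6, Mul(6, Y)) (Function('Q')(Y) = Add(Mul(6, Y), 6) = Add(6, Mul(6, Y)))
Function('D')(b) = Add(-4, b)
Mul(Function('q')(6, -1), Function('D')(Function('Q')(Function('P')(-5)))) = Mul(6, Add(-4, Add(6, Mul(6, 2)))) = Mul(6, Add(-4, Add(6, 12))) = Mul(6, Add(-4, 18)) = Mul(6, 14) = 84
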